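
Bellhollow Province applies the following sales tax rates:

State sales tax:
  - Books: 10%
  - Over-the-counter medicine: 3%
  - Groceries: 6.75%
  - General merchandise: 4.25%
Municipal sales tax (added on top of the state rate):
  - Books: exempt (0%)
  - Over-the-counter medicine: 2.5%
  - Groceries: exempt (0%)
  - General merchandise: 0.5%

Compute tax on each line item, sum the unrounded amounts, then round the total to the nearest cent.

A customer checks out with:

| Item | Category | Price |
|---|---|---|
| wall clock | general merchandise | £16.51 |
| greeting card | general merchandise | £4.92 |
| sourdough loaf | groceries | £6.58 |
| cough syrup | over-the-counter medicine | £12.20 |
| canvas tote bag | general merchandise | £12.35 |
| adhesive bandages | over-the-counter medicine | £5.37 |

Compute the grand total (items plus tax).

£60.95

Wall clock £16.51: general merchandise → 4.25% + 0.5% municipal = 4.75% → £0.784225
Greeting card £4.92: general merchandise → 4.25% + 0.5% municipal = 4.75% → £0.2337
Sourdough loaf £6.58: groceries → 6.75% + 0% municipal = 6.75% → £0.44415
Cough syrup £12.20: over-the-counter medicine → 3% + 2.5% municipal = 5.5% → £0.671
Canvas tote bag £12.35: general merchandise → 4.25% + 0.5% municipal = 4.75% → £0.586625
Adhesive bandages £5.37: over-the-counter medicine → 3% + 2.5% municipal = 5.5% → £0.29535
Subtotal = £57.93; unrounded tax = £3.01505 → £3.02; total due = £60.95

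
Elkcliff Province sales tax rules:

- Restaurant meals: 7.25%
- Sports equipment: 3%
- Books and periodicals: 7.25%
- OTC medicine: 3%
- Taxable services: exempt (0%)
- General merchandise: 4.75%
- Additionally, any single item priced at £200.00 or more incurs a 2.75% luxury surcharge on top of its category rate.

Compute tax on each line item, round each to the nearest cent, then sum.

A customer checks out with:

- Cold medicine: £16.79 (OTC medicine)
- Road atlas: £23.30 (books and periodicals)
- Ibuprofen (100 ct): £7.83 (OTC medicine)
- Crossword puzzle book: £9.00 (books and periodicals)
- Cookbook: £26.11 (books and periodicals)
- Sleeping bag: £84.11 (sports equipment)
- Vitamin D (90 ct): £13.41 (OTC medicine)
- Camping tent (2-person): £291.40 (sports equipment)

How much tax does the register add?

£24.64

Cold medicine £16.79: OTC medicine → 3% → £0.50
Road atlas £23.30: books and periodicals → 7.25% → £1.69
Ibuprofen (100 ct) £7.83: OTC medicine → 3% → £0.23
Crossword puzzle book £9.00: books and periodicals → 7.25% → £0.65
Cookbook £26.11: books and periodicals → 7.25% → £1.89
Sleeping bag £84.11: sports equipment → 3% → £2.52
Vitamin D (90 ct) £13.41: OTC medicine → 3% → £0.40
Camping tent (2-person) £291.40: sports equipment → 3% + 2.75% surcharge = 5.75% → £16.76
Total tax = £0.50 + £1.69 + £0.23 + £0.65 + £1.89 + £2.52 + £0.40 + £16.76 = £24.64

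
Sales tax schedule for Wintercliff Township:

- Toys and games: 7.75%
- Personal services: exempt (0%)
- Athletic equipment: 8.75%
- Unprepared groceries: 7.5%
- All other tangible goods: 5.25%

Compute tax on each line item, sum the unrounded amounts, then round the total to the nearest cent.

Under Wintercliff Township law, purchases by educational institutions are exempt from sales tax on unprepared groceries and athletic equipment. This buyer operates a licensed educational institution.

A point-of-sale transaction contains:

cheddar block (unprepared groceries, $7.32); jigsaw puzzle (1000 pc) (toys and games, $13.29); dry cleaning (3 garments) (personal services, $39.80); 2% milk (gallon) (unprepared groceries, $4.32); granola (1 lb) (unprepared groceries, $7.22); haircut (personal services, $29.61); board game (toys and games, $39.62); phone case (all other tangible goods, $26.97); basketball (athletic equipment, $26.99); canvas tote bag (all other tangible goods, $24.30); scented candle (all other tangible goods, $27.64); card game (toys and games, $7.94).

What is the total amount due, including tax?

$263.88

Cheddar block $7.32: unprepared groceries, buyer-exempt → 0% → $0.00
Jigsaw puzzle (1000 pc) $13.29: toys and games → 7.75% → $1.029975
Dry cleaning (3 garments) $39.80: personal services → 0% → $0.00
2% milk (gallon) $4.32: unprepared groceries, buyer-exempt → 0% → $0.00
Granola (1 lb) $7.22: unprepared groceries, buyer-exempt → 0% → $0.00
Haircut $29.61: personal services → 0% → $0.00
Board game $39.62: toys and games → 7.75% → $3.07055
Phone case $26.97: all other tangible goods → 5.25% → $1.415925
Basketball $26.99: athletic equipment, buyer-exempt → 0% → $0.00
Canvas tote bag $24.30: all other tangible goods → 5.25% → $1.27575
Scented candle $27.64: all other tangible goods → 5.25% → $1.4511
Card game $7.94: toys and games → 7.75% → $0.61535
Subtotal = $255.02; unrounded tax = $8.85865 → $8.86; total due = $263.88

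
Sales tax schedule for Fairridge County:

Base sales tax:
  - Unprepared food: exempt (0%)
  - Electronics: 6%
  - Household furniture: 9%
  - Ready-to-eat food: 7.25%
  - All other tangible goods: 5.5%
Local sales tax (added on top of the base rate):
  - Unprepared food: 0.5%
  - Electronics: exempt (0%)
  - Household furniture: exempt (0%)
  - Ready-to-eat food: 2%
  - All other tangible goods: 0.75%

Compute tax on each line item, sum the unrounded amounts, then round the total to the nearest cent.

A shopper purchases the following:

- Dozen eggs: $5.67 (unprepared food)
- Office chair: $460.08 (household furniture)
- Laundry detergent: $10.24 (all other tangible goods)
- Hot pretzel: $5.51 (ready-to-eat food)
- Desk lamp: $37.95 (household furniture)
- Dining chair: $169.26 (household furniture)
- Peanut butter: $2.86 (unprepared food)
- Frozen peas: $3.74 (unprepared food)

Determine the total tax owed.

Dozen eggs $5.67: unprepared food → 0% + 0.5% local = 0.5% → $0.02835
Office chair $460.08: household furniture → 9% + 0% local = 9% → $41.4072
Laundry detergent $10.24: all other tangible goods → 5.5% + 0.75% local = 6.25% → $0.64
Hot pretzel $5.51: ready-to-eat food → 7.25% + 2% local = 9.25% → $0.509675
Desk lamp $37.95: household furniture → 9% + 0% local = 9% → $3.4155
Dining chair $169.26: household furniture → 9% + 0% local = 9% → $15.2334
Peanut butter $2.86: unprepared food → 0% + 0.5% local = 0.5% → $0.0143
Frozen peas $3.74: unprepared food → 0% + 0.5% local = 0.5% → $0.0187
Unrounded tax sum = $61.267125 → $61.27

$61.27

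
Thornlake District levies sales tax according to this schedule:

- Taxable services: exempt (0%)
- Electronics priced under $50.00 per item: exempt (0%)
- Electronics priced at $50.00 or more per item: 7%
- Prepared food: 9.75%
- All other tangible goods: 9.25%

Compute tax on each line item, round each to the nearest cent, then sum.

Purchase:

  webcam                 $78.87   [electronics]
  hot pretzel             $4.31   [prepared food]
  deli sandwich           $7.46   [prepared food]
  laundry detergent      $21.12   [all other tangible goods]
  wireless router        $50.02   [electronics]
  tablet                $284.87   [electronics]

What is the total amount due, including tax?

$478.71

Webcam $78.87: electronics, $50.00 or more → 7% → $5.52
Hot pretzel $4.31: prepared food → 9.75% → $0.42
Deli sandwich $7.46: prepared food → 9.75% → $0.73
Laundry detergent $21.12: all other tangible goods → 9.25% → $1.95
Wireless router $50.02: electronics, $50.00 or more → 7% → $3.50
Tablet $284.87: electronics, $50.00 or more → 7% → $19.94
Subtotal = $446.65; tax = $32.06; total due = $478.71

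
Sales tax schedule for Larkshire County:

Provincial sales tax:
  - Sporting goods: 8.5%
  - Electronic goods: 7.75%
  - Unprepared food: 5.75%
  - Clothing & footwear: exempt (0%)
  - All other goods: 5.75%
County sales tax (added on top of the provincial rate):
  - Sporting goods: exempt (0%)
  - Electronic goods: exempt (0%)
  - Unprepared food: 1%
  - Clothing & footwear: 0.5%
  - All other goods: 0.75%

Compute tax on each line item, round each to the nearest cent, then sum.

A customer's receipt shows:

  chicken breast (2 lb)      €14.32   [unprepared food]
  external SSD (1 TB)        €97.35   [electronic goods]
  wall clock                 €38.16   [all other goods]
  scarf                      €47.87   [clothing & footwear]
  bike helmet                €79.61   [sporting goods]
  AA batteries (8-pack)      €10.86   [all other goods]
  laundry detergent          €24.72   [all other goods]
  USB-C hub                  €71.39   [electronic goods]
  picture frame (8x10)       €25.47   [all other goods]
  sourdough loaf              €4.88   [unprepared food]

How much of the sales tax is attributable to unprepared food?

Chicken breast (2 lb) €14.32: unprepared food → 5.75% + 1% county = 6.75% → €0.97
Sourdough loaf €4.88: unprepared food → 5.75% + 1% county = 6.75% → €0.33
Tax on unprepared food = €0.97 + €0.33 = €1.30

€1.30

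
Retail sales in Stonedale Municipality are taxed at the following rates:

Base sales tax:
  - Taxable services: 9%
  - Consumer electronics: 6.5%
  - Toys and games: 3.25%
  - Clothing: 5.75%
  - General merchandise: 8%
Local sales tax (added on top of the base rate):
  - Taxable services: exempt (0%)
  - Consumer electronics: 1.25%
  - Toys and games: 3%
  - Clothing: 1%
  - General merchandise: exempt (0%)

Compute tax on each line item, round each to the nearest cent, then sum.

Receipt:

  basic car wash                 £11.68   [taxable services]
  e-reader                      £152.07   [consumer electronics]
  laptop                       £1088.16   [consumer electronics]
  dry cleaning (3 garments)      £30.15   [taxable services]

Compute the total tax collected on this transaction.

£99.88

Basic car wash £11.68: taxable services → 9% + 0% local = 9% → £1.05
E-reader £152.07: consumer electronics → 6.5% + 1.25% local = 7.75% → £11.79
Laptop £1088.16: consumer electronics → 6.5% + 1.25% local = 7.75% → £84.33
Dry cleaning (3 garments) £30.15: taxable services → 9% + 0% local = 9% → £2.71
Total tax = £1.05 + £11.79 + £84.33 + £2.71 = £99.88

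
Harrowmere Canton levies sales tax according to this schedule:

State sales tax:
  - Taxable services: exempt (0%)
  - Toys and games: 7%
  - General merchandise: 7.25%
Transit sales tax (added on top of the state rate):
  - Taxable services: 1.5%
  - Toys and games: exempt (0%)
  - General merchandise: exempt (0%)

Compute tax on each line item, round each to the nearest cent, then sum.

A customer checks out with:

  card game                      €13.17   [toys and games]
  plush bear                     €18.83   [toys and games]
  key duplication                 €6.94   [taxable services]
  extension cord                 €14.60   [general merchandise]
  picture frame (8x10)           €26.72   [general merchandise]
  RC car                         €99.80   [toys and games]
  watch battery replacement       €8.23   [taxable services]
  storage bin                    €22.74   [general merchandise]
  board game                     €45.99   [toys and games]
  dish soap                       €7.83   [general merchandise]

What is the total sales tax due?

€17.89

Card game €13.17: toys and games → 7% + 0% transit = 7% → €0.92
Plush bear €18.83: toys and games → 7% + 0% transit = 7% → €1.32
Key duplication €6.94: taxable services → 0% + 1.5% transit = 1.5% → €0.10
Extension cord €14.60: general merchandise → 7.25% + 0% transit = 7.25% → €1.06
Picture frame (8x10) €26.72: general merchandise → 7.25% + 0% transit = 7.25% → €1.94
RC car €99.80: toys and games → 7% + 0% transit = 7% → €6.99
Watch battery replacement €8.23: taxable services → 0% + 1.5% transit = 1.5% → €0.12
Storage bin €22.74: general merchandise → 7.25% + 0% transit = 7.25% → €1.65
Board game €45.99: toys and games → 7% + 0% transit = 7% → €3.22
Dish soap €7.83: general merchandise → 7.25% + 0% transit = 7.25% → €0.57
Total tax = €0.92 + €1.32 + €0.10 + €1.06 + €1.94 + €6.99 + €0.12 + €1.65 + €3.22 + €0.57 = €17.89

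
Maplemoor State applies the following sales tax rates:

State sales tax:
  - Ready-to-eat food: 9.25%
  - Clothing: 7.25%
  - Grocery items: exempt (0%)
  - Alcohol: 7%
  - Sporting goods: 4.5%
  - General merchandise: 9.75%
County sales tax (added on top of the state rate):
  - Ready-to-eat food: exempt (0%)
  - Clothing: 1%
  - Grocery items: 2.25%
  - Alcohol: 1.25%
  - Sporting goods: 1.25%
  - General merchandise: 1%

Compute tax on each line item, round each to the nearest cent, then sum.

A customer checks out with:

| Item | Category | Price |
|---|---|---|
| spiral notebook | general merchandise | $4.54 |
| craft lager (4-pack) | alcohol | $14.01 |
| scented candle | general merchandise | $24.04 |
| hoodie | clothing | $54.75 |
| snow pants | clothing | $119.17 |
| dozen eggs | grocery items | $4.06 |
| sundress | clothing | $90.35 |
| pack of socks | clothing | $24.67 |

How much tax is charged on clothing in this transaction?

$23.84

Hoodie $54.75: clothing → 7.25% + 1% county = 8.25% → $4.52
Snow pants $119.17: clothing → 7.25% + 1% county = 8.25% → $9.83
Sundress $90.35: clothing → 7.25% + 1% county = 8.25% → $7.45
Pack of socks $24.67: clothing → 7.25% + 1% county = 8.25% → $2.04
Tax on clothing = $4.52 + $9.83 + $7.45 + $2.04 = $23.84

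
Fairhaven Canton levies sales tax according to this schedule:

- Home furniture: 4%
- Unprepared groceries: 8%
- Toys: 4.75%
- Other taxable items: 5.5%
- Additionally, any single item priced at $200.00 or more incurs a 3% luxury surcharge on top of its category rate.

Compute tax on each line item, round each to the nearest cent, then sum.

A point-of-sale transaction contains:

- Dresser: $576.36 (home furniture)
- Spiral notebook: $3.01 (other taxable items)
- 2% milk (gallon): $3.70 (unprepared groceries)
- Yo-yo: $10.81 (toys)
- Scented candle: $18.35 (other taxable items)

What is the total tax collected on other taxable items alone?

Spiral notebook $3.01: other taxable items → 5.5% → $0.17
Scented candle $18.35: other taxable items → 5.5% → $1.01
Tax on other taxable items = $0.17 + $1.01 = $1.18

$1.18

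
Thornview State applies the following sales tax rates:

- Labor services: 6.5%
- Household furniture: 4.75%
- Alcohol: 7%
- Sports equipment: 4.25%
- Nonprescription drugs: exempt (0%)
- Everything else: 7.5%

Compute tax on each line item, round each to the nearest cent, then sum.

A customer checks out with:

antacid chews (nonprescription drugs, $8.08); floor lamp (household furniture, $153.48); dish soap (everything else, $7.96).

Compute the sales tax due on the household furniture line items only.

Floor lamp $153.48: household furniture → 4.75% → $7.29
Tax on household furniture = $7.29

$7.29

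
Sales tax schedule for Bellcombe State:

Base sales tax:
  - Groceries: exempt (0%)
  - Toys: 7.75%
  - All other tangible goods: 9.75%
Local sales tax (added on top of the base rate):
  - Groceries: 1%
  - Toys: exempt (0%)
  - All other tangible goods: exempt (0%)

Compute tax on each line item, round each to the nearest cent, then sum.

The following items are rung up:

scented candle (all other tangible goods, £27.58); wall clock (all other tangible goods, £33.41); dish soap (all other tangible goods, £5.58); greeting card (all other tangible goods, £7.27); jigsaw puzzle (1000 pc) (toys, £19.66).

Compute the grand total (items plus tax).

£102.22

Scented candle £27.58: all other tangible goods → 9.75% + 0% local = 9.75% → £2.69
Wall clock £33.41: all other tangible goods → 9.75% + 0% local = 9.75% → £3.26
Dish soap £5.58: all other tangible goods → 9.75% + 0% local = 9.75% → £0.54
Greeting card £7.27: all other tangible goods → 9.75% + 0% local = 9.75% → £0.71
Jigsaw puzzle (1000 pc) £19.66: toys → 7.75% + 0% local = 7.75% → £1.52
Subtotal = £93.50; tax = £8.72; total due = £102.22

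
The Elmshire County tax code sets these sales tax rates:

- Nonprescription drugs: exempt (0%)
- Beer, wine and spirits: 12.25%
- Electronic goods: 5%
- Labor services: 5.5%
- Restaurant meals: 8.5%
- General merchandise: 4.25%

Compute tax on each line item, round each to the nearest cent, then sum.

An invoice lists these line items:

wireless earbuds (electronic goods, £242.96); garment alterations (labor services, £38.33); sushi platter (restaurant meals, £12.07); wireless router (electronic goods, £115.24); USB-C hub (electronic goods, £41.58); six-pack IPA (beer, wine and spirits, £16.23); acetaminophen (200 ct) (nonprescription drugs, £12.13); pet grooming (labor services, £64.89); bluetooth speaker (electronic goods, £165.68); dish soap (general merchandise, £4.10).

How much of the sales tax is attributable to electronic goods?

Wireless earbuds £242.96: electronic goods → 5% → £12.15
Wireless router £115.24: electronic goods → 5% → £5.76
USB-C hub £41.58: electronic goods → 5% → £2.08
Bluetooth speaker £165.68: electronic goods → 5% → £8.28
Tax on electronic goods = £12.15 + £5.76 + £2.08 + £8.28 = £28.27

£28.27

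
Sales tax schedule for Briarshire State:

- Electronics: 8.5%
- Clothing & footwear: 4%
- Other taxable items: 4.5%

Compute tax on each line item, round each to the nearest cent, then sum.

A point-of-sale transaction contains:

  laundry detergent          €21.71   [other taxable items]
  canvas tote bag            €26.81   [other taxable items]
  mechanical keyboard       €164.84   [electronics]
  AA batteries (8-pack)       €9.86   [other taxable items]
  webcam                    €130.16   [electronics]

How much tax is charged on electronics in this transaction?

Mechanical keyboard €164.84: electronics → 8.5% → €14.01
Webcam €130.16: electronics → 8.5% → €11.06
Tax on electronics = €14.01 + €11.06 = €25.07

€25.07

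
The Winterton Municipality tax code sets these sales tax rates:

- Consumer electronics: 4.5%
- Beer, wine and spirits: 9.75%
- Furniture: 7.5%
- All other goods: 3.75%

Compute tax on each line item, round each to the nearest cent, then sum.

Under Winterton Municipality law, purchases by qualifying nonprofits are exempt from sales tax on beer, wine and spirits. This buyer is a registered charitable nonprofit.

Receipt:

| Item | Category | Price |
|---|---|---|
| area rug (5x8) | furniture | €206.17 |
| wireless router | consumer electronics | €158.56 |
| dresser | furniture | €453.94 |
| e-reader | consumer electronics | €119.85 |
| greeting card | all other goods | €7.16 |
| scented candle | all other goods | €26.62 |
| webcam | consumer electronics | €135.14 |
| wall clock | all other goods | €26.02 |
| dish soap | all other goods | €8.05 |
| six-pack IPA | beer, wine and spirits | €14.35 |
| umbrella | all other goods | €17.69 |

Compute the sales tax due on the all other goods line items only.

€3.21

Greeting card €7.16: all other goods → 3.75% → €0.27
Scented candle €26.62: all other goods → 3.75% → €1.00
Wall clock €26.02: all other goods → 3.75% → €0.98
Dish soap €8.05: all other goods → 3.75% → €0.30
Umbrella €17.69: all other goods → 3.75% → €0.66
Tax on all other goods = €0.27 + €1.00 + €0.98 + €0.30 + €0.66 = €3.21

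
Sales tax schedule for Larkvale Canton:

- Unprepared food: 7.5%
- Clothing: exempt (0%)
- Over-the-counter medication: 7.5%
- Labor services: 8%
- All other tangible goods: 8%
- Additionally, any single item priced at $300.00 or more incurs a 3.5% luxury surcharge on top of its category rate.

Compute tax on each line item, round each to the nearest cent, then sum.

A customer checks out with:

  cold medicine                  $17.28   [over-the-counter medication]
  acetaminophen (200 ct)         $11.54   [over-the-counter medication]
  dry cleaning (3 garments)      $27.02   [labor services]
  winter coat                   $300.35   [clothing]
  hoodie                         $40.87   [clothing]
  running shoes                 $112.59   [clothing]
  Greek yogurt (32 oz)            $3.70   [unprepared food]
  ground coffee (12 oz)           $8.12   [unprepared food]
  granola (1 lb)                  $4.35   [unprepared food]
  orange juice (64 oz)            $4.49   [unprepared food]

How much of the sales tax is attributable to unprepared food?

$1.56

Greek yogurt (32 oz) $3.70: unprepared food → 7.5% → $0.28
Ground coffee (12 oz) $8.12: unprepared food → 7.5% → $0.61
Granola (1 lb) $4.35: unprepared food → 7.5% → $0.33
Orange juice (64 oz) $4.49: unprepared food → 7.5% → $0.34
Tax on unprepared food = $0.28 + $0.61 + $0.33 + $0.34 = $1.56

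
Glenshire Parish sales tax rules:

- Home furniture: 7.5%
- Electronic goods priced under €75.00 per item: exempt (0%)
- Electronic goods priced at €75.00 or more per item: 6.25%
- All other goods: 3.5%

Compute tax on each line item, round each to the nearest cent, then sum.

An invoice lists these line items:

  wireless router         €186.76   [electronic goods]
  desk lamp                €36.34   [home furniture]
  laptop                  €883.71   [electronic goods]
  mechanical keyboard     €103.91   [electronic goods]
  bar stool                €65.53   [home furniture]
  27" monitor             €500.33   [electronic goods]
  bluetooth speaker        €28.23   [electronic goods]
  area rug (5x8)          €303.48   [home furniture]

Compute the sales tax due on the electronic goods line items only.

Wireless router €186.76: electronic goods, €75.00 or more → 6.25% → €11.67
Laptop €883.71: electronic goods, €75.00 or more → 6.25% → €55.23
Mechanical keyboard €103.91: electronic goods, €75.00 or more → 6.25% → €6.49
27" monitor €500.33: electronic goods, €75.00 or more → 6.25% → €31.27
Bluetooth speaker €28.23: electronic goods, under €75.00 → 0% → €0.00
Tax on electronic goods = €11.67 + €55.23 + €6.49 + €31.27 + €0.00 = €104.66

€104.66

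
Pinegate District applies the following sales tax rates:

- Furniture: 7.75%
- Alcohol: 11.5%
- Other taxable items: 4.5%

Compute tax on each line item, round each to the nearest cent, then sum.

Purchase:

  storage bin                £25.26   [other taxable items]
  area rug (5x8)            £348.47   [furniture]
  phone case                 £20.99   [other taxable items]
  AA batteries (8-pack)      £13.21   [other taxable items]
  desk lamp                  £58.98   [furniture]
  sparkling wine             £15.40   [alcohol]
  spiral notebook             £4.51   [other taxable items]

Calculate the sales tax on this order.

Storage bin £25.26: other taxable items → 4.5% → £1.14
Area rug (5x8) £348.47: furniture → 7.75% → £27.01
Phone case £20.99: other taxable items → 4.5% → £0.94
AA batteries (8-pack) £13.21: other taxable items → 4.5% → £0.59
Desk lamp £58.98: furniture → 7.75% → £4.57
Sparkling wine £15.40: alcohol → 11.5% → £1.77
Spiral notebook £4.51: other taxable items → 4.5% → £0.20
Total tax = £1.14 + £27.01 + £0.94 + £0.59 + £4.57 + £1.77 + £0.20 = £36.22

£36.22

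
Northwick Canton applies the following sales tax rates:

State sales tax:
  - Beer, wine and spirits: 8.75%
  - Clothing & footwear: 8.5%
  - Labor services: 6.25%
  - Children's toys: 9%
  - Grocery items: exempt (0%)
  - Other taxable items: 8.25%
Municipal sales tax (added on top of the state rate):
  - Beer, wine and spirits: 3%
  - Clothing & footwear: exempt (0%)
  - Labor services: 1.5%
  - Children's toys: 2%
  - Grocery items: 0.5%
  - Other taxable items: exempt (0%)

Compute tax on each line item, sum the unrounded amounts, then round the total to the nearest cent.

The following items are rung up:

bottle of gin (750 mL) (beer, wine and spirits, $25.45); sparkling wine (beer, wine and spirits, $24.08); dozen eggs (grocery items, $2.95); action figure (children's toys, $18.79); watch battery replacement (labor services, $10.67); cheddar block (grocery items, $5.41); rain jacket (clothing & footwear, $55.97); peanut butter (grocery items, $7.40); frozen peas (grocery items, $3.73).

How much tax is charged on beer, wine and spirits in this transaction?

Bottle of gin (750 mL) $25.45: beer, wine and spirits → 8.75% + 3% municipal = 11.75% → $2.990375
Sparkling wine $24.08: beer, wine and spirits → 8.75% + 3% municipal = 11.75% → $2.8294
Tax on beer, wine and spirits: unrounded sum = $5.819775 → $5.82

$5.82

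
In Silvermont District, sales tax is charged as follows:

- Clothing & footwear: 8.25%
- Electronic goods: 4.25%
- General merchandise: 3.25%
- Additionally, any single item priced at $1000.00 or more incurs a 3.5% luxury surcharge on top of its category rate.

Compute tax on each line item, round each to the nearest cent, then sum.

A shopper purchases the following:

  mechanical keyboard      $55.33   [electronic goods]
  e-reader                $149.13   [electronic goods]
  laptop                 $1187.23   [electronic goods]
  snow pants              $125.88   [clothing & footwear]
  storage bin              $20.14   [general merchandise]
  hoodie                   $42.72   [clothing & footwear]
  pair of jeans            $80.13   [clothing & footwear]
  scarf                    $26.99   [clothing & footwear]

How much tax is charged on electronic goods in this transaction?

$100.70

Mechanical keyboard $55.33: electronic goods → 4.25% → $2.35
E-reader $149.13: electronic goods → 4.25% → $6.34
Laptop $1187.23: electronic goods → 4.25% + 3.5% surcharge = 7.75% → $92.01
Tax on electronic goods = $2.35 + $6.34 + $92.01 = $100.70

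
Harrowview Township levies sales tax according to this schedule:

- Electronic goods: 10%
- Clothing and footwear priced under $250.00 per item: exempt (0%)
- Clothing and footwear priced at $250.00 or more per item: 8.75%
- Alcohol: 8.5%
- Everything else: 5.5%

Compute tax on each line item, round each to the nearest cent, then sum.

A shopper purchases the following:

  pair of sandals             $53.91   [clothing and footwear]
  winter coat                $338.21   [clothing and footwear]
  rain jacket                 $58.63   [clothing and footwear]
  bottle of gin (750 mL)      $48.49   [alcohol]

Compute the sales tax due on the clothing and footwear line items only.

Pair of sandals $53.91: clothing and footwear, under $250.00 → 0% → $0.00
Winter coat $338.21: clothing and footwear, $250.00 or more → 8.75% → $29.59
Rain jacket $58.63: clothing and footwear, under $250.00 → 0% → $0.00
Tax on clothing and footwear = $0.00 + $29.59 + $0.00 = $29.59

$29.59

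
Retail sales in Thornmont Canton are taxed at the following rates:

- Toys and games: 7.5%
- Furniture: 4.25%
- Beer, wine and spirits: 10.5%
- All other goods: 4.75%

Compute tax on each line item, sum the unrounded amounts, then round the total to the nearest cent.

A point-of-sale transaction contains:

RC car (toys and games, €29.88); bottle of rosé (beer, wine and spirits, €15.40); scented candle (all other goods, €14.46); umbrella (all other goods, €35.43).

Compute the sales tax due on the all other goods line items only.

€2.37

Scented candle €14.46: all other goods → 4.75% → €0.68685
Umbrella €35.43: all other goods → 4.75% → €1.682925
Tax on all other goods: unrounded sum = €2.369775 → €2.37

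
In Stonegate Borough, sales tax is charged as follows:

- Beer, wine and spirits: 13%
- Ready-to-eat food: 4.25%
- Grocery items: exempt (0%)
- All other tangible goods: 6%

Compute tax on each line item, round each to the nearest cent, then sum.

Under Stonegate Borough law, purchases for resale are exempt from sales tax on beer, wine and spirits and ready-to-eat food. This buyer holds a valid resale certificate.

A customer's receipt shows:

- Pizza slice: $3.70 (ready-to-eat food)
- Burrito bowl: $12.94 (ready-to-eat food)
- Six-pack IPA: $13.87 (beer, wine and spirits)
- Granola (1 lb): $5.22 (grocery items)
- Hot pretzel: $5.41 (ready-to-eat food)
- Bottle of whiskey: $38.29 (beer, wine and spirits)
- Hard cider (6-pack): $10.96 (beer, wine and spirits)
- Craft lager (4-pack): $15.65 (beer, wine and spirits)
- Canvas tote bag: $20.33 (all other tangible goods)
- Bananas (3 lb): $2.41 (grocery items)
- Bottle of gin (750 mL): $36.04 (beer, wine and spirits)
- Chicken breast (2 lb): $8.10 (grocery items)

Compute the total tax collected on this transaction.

Pizza slice $3.70: ready-to-eat food, buyer-exempt → 0% → $0.00
Burrito bowl $12.94: ready-to-eat food, buyer-exempt → 0% → $0.00
Six-pack IPA $13.87: beer, wine and spirits, buyer-exempt → 0% → $0.00
Granola (1 lb) $5.22: grocery items → 0% → $0.00
Hot pretzel $5.41: ready-to-eat food, buyer-exempt → 0% → $0.00
Bottle of whiskey $38.29: beer, wine and spirits, buyer-exempt → 0% → $0.00
Hard cider (6-pack) $10.96: beer, wine and spirits, buyer-exempt → 0% → $0.00
Craft lager (4-pack) $15.65: beer, wine and spirits, buyer-exempt → 0% → $0.00
Canvas tote bag $20.33: all other tangible goods → 6% → $1.22
Bananas (3 lb) $2.41: grocery items → 0% → $0.00
Bottle of gin (750 mL) $36.04: beer, wine and spirits, buyer-exempt → 0% → $0.00
Chicken breast (2 lb) $8.10: grocery items → 0% → $0.00
Total tax = $1.22

$1.22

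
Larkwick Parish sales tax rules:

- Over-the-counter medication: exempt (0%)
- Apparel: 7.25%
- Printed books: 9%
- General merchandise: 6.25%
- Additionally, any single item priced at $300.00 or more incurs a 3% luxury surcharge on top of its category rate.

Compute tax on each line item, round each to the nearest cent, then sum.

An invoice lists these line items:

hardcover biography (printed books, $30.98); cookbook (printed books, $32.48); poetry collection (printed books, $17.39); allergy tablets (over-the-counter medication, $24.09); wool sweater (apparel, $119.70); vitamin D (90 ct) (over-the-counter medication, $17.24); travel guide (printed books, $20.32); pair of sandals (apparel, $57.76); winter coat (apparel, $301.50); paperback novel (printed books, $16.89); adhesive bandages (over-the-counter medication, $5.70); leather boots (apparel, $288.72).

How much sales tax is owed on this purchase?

$75.33

Hardcover biography $30.98: printed books → 9% → $2.79
Cookbook $32.48: printed books → 9% → $2.92
Poetry collection $17.39: printed books → 9% → $1.57
Allergy tablets $24.09: over-the-counter medication → 0% → $0.00
Wool sweater $119.70: apparel → 7.25% → $8.68
Vitamin D (90 ct) $17.24: over-the-counter medication → 0% → $0.00
Travel guide $20.32: printed books → 9% → $1.83
Pair of sandals $57.76: apparel → 7.25% → $4.19
Winter coat $301.50: apparel → 7.25% + 3% surcharge = 10.25% → $30.90
Paperback novel $16.89: printed books → 9% → $1.52
Adhesive bandages $5.70: over-the-counter medication → 0% → $0.00
Leather boots $288.72: apparel → 7.25% → $20.93
Total tax = $2.79 + $2.92 + $1.57 + $8.68 + $1.83 + $4.19 + $30.90 + $1.52 + $20.93 = $75.33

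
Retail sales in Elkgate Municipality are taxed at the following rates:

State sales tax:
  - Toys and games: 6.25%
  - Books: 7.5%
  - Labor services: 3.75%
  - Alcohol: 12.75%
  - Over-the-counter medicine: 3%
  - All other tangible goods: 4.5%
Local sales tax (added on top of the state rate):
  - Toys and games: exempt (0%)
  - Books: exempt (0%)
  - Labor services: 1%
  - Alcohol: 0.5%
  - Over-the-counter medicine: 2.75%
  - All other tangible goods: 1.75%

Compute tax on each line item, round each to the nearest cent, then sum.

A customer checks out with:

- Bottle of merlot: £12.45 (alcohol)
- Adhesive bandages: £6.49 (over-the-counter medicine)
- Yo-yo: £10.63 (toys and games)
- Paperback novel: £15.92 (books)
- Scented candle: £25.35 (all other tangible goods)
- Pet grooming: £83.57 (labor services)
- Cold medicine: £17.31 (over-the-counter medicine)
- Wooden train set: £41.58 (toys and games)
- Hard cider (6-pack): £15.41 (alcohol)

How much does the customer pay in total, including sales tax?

Bottle of merlot £12.45: alcohol → 12.75% + 0.5% local = 13.25% → £1.65
Adhesive bandages £6.49: over-the-counter medicine → 3% + 2.75% local = 5.75% → £0.37
Yo-yo £10.63: toys and games → 6.25% + 0% local = 6.25% → £0.66
Paperback novel £15.92: books → 7.5% + 0% local = 7.5% → £1.19
Scented candle £25.35: all other tangible goods → 4.5% + 1.75% local = 6.25% → £1.58
Pet grooming £83.57: labor services → 3.75% + 1% local = 4.75% → £3.97
Cold medicine £17.31: over-the-counter medicine → 3% + 2.75% local = 5.75% → £1.00
Wooden train set £41.58: toys and games → 6.25% + 0% local = 6.25% → £2.60
Hard cider (6-pack) £15.41: alcohol → 12.75% + 0.5% local = 13.25% → £2.04
Subtotal = £228.71; tax = £15.06; total due = £243.77

£243.77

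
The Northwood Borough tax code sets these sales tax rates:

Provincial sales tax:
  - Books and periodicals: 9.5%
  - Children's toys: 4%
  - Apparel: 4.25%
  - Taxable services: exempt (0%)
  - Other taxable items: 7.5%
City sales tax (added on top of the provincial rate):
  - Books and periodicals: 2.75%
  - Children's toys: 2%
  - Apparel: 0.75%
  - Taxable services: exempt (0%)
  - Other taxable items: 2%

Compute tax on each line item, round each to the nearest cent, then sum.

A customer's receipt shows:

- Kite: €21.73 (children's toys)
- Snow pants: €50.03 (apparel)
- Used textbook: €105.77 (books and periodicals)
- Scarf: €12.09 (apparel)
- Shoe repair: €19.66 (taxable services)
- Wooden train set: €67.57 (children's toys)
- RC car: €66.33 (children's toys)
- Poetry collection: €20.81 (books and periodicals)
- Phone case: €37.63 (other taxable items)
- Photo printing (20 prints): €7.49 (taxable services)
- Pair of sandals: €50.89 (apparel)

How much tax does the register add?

Kite €21.73: children's toys → 4% + 2% city = 6% → €1.30
Snow pants €50.03: apparel → 4.25% + 0.75% city = 5% → €2.50
Used textbook €105.77: books and periodicals → 9.5% + 2.75% city = 12.25% → €12.96
Scarf €12.09: apparel → 4.25% + 0.75% city = 5% → €0.60
Shoe repair €19.66: taxable services → 0% + 0% city = 0% → €0.00
Wooden train set €67.57: children's toys → 4% + 2% city = 6% → €4.05
RC car €66.33: children's toys → 4% + 2% city = 6% → €3.98
Poetry collection €20.81: books and periodicals → 9.5% + 2.75% city = 12.25% → €2.55
Phone case €37.63: other taxable items → 7.5% + 2% city = 9.5% → €3.57
Photo printing (20 prints) €7.49: taxable services → 0% + 0% city = 0% → €0.00
Pair of sandals €50.89: apparel → 4.25% + 0.75% city = 5% → €2.54
Total tax = €1.30 + €2.50 + €12.96 + €0.60 + €4.05 + €3.98 + €2.55 + €3.57 + €2.54 = €34.05

€34.05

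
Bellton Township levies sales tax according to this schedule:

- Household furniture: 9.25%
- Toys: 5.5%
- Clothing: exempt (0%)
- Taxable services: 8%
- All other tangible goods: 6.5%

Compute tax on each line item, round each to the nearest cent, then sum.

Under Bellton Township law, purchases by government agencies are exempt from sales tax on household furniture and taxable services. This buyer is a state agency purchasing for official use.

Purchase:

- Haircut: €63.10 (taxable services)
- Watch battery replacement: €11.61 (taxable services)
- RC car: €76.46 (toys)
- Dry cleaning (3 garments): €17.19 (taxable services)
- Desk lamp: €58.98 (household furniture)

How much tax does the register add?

Haircut €63.10: taxable services, buyer-exempt → 0% → €0.00
Watch battery replacement €11.61: taxable services, buyer-exempt → 0% → €0.00
RC car €76.46: toys → 5.5% → €4.21
Dry cleaning (3 garments) €17.19: taxable services, buyer-exempt → 0% → €0.00
Desk lamp €58.98: household furniture, buyer-exempt → 0% → €0.00
Total tax = €4.21

€4.21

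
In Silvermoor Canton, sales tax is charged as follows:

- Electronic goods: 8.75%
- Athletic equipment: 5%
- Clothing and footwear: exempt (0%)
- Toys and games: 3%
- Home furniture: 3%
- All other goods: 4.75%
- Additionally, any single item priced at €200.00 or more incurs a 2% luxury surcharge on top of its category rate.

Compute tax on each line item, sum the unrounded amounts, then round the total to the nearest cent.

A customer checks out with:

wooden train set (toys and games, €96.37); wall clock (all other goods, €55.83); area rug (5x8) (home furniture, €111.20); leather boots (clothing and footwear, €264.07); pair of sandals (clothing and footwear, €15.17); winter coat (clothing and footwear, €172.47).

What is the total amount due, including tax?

Wooden train set €96.37: toys and games → 3% → €2.8911
Wall clock €55.83: all other goods → 4.75% → €2.651925
Area rug (5x8) €111.20: home furniture → 3% → €3.336
Leather boots €264.07: clothing and footwear → 0% + 2% surcharge = 2% → €5.2814
Pair of sandals €15.17: clothing and footwear → 0% → €0.00
Winter coat €172.47: clothing and footwear → 0% → €0.00
Subtotal = €715.11; unrounded tax = €14.160425 → €14.16; total due = €729.27

€729.27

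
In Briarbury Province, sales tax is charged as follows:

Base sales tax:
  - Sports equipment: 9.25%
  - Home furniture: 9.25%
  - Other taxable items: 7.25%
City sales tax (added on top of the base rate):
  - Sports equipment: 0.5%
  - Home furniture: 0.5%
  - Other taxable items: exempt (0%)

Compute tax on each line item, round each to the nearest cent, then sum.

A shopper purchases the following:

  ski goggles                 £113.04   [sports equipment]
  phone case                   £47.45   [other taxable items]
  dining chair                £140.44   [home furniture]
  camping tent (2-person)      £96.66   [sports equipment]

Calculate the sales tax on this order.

Ski goggles £113.04: sports equipment → 9.25% + 0.5% city = 9.75% → £11.02
Phone case £47.45: other taxable items → 7.25% + 0% city = 7.25% → £3.44
Dining chair £140.44: home furniture → 9.25% + 0.5% city = 9.75% → £13.69
Camping tent (2-person) £96.66: sports equipment → 9.25% + 0.5% city = 9.75% → £9.42
Total tax = £11.02 + £3.44 + £13.69 + £9.42 = £37.57

£37.57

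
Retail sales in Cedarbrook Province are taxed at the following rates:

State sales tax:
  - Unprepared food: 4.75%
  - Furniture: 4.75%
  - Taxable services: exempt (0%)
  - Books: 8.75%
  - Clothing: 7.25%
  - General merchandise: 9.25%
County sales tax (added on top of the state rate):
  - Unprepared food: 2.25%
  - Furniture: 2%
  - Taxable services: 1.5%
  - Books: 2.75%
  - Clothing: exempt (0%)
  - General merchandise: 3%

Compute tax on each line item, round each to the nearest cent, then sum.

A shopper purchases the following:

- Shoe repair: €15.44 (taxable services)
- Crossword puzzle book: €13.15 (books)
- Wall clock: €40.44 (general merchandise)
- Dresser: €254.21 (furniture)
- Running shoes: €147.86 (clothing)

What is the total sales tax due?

Shoe repair €15.44: taxable services → 0% + 1.5% county = 1.5% → €0.23
Crossword puzzle book €13.15: books → 8.75% + 2.75% county = 11.5% → €1.51
Wall clock €40.44: general merchandise → 9.25% + 3% county = 12.25% → €4.95
Dresser €254.21: furniture → 4.75% + 2% county = 6.75% → €17.16
Running shoes €147.86: clothing → 7.25% + 0% county = 7.25% → €10.72
Total tax = €0.23 + €1.51 + €4.95 + €17.16 + €10.72 = €34.57

€34.57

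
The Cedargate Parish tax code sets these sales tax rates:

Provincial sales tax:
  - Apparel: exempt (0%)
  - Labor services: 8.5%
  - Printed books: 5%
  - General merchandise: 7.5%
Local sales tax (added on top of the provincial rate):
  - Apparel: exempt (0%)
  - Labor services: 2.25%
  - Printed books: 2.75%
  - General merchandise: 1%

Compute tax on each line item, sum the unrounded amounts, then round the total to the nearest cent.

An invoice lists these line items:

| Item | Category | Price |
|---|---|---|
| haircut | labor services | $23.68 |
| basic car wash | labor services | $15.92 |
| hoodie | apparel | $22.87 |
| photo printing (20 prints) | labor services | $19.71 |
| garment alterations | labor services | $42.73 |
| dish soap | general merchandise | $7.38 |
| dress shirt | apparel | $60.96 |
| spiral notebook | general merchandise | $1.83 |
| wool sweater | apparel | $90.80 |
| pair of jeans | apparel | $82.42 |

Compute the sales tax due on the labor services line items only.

$10.97

Haircut $23.68: labor services → 8.5% + 2.25% local = 10.75% → $2.5456
Basic car wash $15.92: labor services → 8.5% + 2.25% local = 10.75% → $1.7114
Photo printing (20 prints) $19.71: labor services → 8.5% + 2.25% local = 10.75% → $2.118825
Garment alterations $42.73: labor services → 8.5% + 2.25% local = 10.75% → $4.593475
Tax on labor services: unrounded sum = $10.9693 → $10.97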